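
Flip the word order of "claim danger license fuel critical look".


Original: "claim danger license fuel critical look"
Words (1..n): claim | danger | license | fuel | critical | look
Reversed (n..1): look | critical | fuel | license | danger | claim
Result = "look critical fuel license danger claim"


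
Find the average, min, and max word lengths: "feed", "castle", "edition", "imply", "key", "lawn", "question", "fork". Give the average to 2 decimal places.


Lengths: "feed"=4, "castle"=6, "edition"=7, "imply"=5, "key"=3, "lawn"=4, "question"=8, "fork"=4
Sum = 41, Count = 8
Average = 41/8 = 5.13
= avg=5.13, min=3, max=8


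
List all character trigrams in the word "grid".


Word: "grid" (length 4)
Number of trigrams = 4 - 3 + 1 = 2
  Position 0: "gri"
  Position 1: "rid"
Trigrams = "gri", "rid"


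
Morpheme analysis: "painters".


Word: "painters"
Morphemes: paint + -er + -s
Each morpheme carries meaning
= 3 morphemes


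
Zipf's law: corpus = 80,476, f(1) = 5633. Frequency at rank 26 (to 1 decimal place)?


Zipf's law: f(r) = f(1) / r
f(1) = 5633
f(26) = 5633 / 26
= 216.7 occurrences


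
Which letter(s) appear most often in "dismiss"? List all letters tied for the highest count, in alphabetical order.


Word: "dismiss"
Letter counts:
  'd': 1
  'i': 2
  'm': 1
  's': 3
Maximum count = 3
Most frequent = 's' (3 times each)


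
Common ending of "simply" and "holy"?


Word 1: "simply"
Word 2: "holy"
Comparing from end:
  Pos -1: 'y' == 'y'
  Pos -2: 'l' == 'l'
  Pos -3: 'p' != 'o' (stop)
LCS = "ly" (length 2)


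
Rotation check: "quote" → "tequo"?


Word: "quote", Candidate: "tequo"
Method: check if candidate is substring of word+word
"quotequote" contains "tequo"? Yes
Is rotation = Yes


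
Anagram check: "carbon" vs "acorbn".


Word 1: "carbon" → sorted: abcnor
Word 2: "acorbn" → sorted: abcnor
Same letters? abcnor == abcnor
Anagram = Yes


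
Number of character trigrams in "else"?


Word: "else" (length 4)
Number of 3-grams = length - 3 + 1 = 4 - 3 + 1
= 2


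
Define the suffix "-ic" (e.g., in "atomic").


Suffix: -ic
Example: atomic (atom + -ic)
Meaning = relating to


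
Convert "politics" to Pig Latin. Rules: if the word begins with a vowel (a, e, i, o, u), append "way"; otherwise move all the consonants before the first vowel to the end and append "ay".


Word: "politics"
Starts with consonant(s) → move to end, add 'ay'
Consonant cluster: "p"
Pig Latin = "oliticspay"


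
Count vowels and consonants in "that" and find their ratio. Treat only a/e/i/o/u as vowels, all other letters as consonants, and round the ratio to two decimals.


Word: "that"
Vowels (a,e,i,o,u): 1
Consonants: 3
Ratio = 1/3
= 0.33


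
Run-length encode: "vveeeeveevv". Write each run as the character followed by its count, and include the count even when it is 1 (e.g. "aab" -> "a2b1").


String: "vveeeeveevv"
Scanning for consecutive runs:
  'v' x 2
  'e' x 4
  'v' x 1
  'e' x 2
  'v' x 2
RLE = "v2e4v1e2v2"


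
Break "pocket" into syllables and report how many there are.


Word: "pocket"
Syllable breakdown: pock / et
Counting: 2 parts
= 2 syllables


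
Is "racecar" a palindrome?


Word: "racecar"
Reversed: "racecar"
Forward == Backward? racecar == racecar
Palindrome = Yes


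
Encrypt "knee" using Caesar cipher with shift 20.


Word: "knee"
Shift: 20
Each letter → (letter + shift) mod 26:
  'k' (10) + 20 = 4 → 'e'
  'n' (13) + 20 = 7 → 'h'
  'e' (4) + 20 = 24 → 'y'
  'e' (4) + 20 = 24 → 'y'
Result = "ehyy"


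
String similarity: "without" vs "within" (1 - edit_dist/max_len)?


Word 1: "without" (length 7)
Word 2: "within" (length 6)
One optimal edit sequence:
  1. keep 'w'
  2. keep 'i'
  3. keep 't'
  4. keep 'h'
  5. delete 'o'  (+1)
  6. substitute 'u' -> 'i'  (+1)
  7. substitute 't' -> 'n'  (+1)
Edit distance = 3
Max length = max(7, 6) = 7
Similarity = 1 - 3/7
= 0.5714


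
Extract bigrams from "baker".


Word: "baker" (length 5)
Number of bigrams = 5 - 2 + 1 = 4
  Position 0: "ba"
  Position 1: "ak"
  Position 2: "ke"
  Position 3: "er"
Bigrams = "ba", "ak", "ke", "er"


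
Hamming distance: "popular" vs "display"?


Comparing character by character (same length = 7):
  Pos 0: 'p' vs 'd' !=
  Pos 1: 'o' vs 'i' !=
  Pos 2: 'p' vs 's' !=
  Pos 3: 'u' vs 'p' !=
  Pos 4: 'l' vs 'l' =
  Pos 5: 'a' vs 'a' =
  Pos 6: 'r' vs 'y' !=
Hamming distance = 5


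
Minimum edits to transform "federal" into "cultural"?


Word 1: "federal" (length 7)
Word 2: "cultural" (length 8)
One optimal edit sequence (insert/delete/substitute each cost 1):
  1. insert 'c'  (+1)
  2. substitute 'f' -> 'u'  (+1)
  3. substitute 'e' -> 'l'  (+1)
  4. substitute 'd' -> 't'  (+1)
  5. substitute 'e' -> 'u'  (+1)
  6. keep 'r'
  7. keep 'a'
  8. keep 'l'
Total edit operations: 5
Edit distance = 5


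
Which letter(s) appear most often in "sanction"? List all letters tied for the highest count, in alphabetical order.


Word: "sanction"
Letter counts:
  'a': 1
  'c': 1
  'i': 1
  'n': 2
  'o': 1
  's': 1
  't': 1
Maximum count = 2
Most frequent = 'n' (2 times each)


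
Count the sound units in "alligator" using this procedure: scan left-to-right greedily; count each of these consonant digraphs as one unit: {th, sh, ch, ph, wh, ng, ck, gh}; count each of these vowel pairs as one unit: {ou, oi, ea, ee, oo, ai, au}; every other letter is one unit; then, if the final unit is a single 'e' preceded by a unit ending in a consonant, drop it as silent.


Word: "alligator" (9 letters)
Left-to-right scan:
  (1) 'a' (letter)
  (2) 'l' (letter)
  (3) 'l' (letter)
  (4) 'i' (letter)
  (5) 'g' (letter)
  (6) 'a' (letter)
  (7) 't' (letter)
  (8) 'o' (letter)
  (9) 'r' (letter)
Units from scan: 9
Sound units = 9 units


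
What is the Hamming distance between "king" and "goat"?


Comparing character by character (same length = 4):
  Pos 0: 'k' vs 'g' !=
  Pos 1: 'i' vs 'o' !=
  Pos 2: 'n' vs 'a' !=
  Pos 3: 'g' vs 't' !=
Hamming distance = 4


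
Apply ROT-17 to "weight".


Word: "weight"
Shift: 17
Each letter → (letter + shift) mod 26:
  'w' (22) + 17 = 13 → 'n'
  'e' (4) + 17 = 21 → 'v'
  'i' (8) + 17 = 25 → 'z'
  'g' (6) + 17 = 23 → 'x'
  'h' (7) + 17 = 24 → 'y'
  't' (19) + 17 = 10 → 'k'
Result = "nvzxyk"


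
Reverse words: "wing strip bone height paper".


Original: "wing strip bone height paper"
Words (1..n): wing | strip | bone | height | paper
Reversed (n..1): paper | height | bone | strip | wing
Result = "paper height bone strip wing"


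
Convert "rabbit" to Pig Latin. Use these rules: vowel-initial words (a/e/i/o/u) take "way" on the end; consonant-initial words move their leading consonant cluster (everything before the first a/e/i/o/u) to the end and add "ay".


Word: "rabbit"
Starts with consonant(s) → move to end, add 'ay'
Consonant cluster: "r"
Pig Latin = "abbitray"


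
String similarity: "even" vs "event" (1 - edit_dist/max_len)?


Word 1: "even" (length 4)
Word 2: "event" (length 5)
One optimal edit sequence:
  1. keep 'e'
  2. keep 'v'
  3. keep 'e'
  4. keep 'n'
  5. insert 't'  (+1)
Edit distance = 1
Max length = max(4, 5) = 5
Similarity = 1 - 1/5
= 0.8000


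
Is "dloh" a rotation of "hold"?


Word: "hold", Candidate: "dloh"
Method: check if candidate is substring of word+word
"holdhold" contains "dloh"? No
Is rotation = No


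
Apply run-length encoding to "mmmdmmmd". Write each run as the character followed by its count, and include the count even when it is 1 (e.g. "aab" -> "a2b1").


String: "mmmdmmmd"
Scanning for consecutive runs:
  'm' x 3
  'd' x 1
  'm' x 3
  'd' x 1
RLE = "m3d1m3d1"


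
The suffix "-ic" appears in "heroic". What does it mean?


Suffix: -ic
As in: heroic -> hero + -ic
Meaning = relating to


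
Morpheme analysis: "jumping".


Word: "jumping"
Morphemes: jump / -ing
Each morpheme carries meaning
= 2 morphemes


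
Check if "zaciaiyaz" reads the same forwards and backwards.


Word: "zaciaiyaz"
Reversed: "zayiaicaz"
Forward == Backward? zaciaiyaz != zayiaicaz
Palindrome = No


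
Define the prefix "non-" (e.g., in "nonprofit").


Prefix: non-
As in: nonprofit -> non- + profit
Meaning = not


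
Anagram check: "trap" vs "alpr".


Word 1: "trap" → sorted: aprt
Word 2: "alpr" → sorted: alpr
Same letters? aprt != alpr
Anagram = No


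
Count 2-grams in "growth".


Word: "growth" (length 6)
Number of 2-grams = length - 2 + 1 = 6 - 2 + 1
= 5


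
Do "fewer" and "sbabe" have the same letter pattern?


Pattern of "fewer": [0, 1, 2, 1, 3]
Pattern of "sbabe": [0, 1, 2, 1, 3]
Patterns match
Same pattern = Yes


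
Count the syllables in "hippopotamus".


Word: "hippopotamus"
Syllable breakdown: hip | po | pot | a | mus
Counting: 5 parts
= 5 syllables


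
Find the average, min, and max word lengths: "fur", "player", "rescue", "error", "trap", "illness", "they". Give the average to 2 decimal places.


Lengths: "fur"=3, "player"=6, "rescue"=6, "error"=5, "trap"=4, "illness"=7, "they"=4
Sum = 35, Count = 7
Average = 35/7 = 5.00
= avg=5.00, min=3, max=7


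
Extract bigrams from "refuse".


Word: "refuse" (length 6)
Number of bigrams = 6 - 2 + 1 = 5
  Position 0: "re"
  Position 1: "ef"
  Position 2: "fu"
  Position 3: "us"
  Position 4: "se"
Bigrams = "re", "ef", "fu", "us", "se"


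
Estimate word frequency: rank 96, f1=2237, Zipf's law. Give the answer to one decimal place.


Zipf's law: f(r) = f(1) / r
f(1) = 2237
f(96) = 2237 / 96
= 23.3 occurrences


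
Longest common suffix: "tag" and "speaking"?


Word 1: "tag"
Word 2: "speaking"
Comparing from end:
  Pos -1: 'g' == 'g'
  Pos -2: 'a' != 'n' (stop)
LCS = "g" (length 1)


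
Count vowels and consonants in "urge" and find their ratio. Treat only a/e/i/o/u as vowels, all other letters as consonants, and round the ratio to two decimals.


Word: "urge"
Vowels (a,e,i,o,u): 2
Consonants: 2
Ratio = 2/2
= 1.00


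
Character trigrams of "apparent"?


Word: "apparent" (length 8)
Number of trigrams = 8 - 3 + 1 = 6
  Position 0: "app"
  Position 1: "ppa"
  Position 2: "par"
  Position 3: "are"
  Position 4: "ren"
  Position 5: "ent"
Trigrams = "app", "ppa", "par", "are", "ren", "ent"


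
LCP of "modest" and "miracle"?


Word 1: "modest"
Word 2: "miracle"
Comparing from start:
  Pos 0: 'm' == 'm'
  Pos 1: 'o' != 'i' (stop)
LCP = "m" (length 1)


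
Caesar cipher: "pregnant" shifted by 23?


Word: "pregnant"
Shift: 23
Each letter → (letter + shift) mod 26:
  'p' (15) + 23 = 12 → 'm'
  'r' (17) + 23 = 14 → 'o'
  'e' (4) + 23 = 1 → 'b'
  'g' (6) + 23 = 3 → 'd'
  'n' (13) + 23 = 10 → 'k'
  'a' (0) + 23 = 23 → 'x'
  'n' (13) + 23 = 10 → 'k'
  't' (19) + 23 = 16 → 'q'
Result = "mobdkxkq"


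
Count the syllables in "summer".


Word: "summer"
Syllable breakdown: sum / mer
Counting: 2 parts
= 2 syllables


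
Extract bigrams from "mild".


Word: "mild" (length 4)
Number of bigrams = 4 - 2 + 1 = 3
  Position 0: "mi"
  Position 1: "il"
  Position 2: "ld"
Bigrams = "mi", "il", "ld"


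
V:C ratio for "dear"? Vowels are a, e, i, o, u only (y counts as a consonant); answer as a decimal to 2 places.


Word: "dear"
Vowels (a,e,i,o,u): 2
Consonants: 2
Ratio = 2/2
= 1.00


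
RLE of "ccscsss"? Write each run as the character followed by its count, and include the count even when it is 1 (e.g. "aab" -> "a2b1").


String: "ccscsss"
Scanning for consecutive runs:
  'c' x 2
  's' x 1
  'c' x 1
  's' x 3
RLE = "c2s1c1s3"


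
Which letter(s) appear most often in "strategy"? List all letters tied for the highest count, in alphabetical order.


Word: "strategy"
Letter counts:
  'a': 1
  'e': 1
  'g': 1
  'r': 1
  's': 1
  't': 2
  'y': 1
Maximum count = 2
Most frequent = 't' (2 times each)


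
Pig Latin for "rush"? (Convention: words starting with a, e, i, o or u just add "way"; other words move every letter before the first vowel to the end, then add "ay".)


Word: "rush"
Starts with consonant(s) → move to end, add 'ay'
Consonant cluster: "r"
Pig Latin = "ushray"


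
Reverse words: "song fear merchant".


Original: "song fear merchant"
Words (1..n): song | fear | merchant
Reversed (n..1): merchant | fear | song
Result = "merchant fear song"


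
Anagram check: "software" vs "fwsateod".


Word 1: "software" → sorted: aeforstw
Word 2: "fwsateod" → sorted: adefostw
Same letters? aeforstw != adefostw
Anagram = No


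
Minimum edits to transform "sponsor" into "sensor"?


Word 1: "sponsor" (length 7)
Word 2: "sensor" (length 6)
One optimal edit sequence (insert/delete/substitute each cost 1):
  1. keep 's'
  2. delete 'p'  (+1)
  3. substitute 'o' -> 'e'  (+1)
  4. keep 'n'
  5. keep 's'
  6. keep 'o'
  7. keep 'r'
Total edit operations: 2
Edit distance = 2


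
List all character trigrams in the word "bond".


Word: "bond" (length 4)
Number of trigrams = 4 - 3 + 1 = 2
  Position 0: "bon"
  Position 1: "ond"
Trigrams = "bon", "ond"


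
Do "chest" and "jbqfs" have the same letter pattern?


Pattern of "chest": [0, 1, 2, 3, 4]
Pattern of "jbqfs": [0, 1, 2, 3, 4]
Patterns match
Same pattern = Yes


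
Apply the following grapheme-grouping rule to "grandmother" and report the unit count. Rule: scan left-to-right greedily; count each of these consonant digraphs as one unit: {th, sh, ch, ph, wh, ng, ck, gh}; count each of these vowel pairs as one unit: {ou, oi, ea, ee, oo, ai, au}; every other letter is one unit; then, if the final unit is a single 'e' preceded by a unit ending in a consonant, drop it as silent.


Word: "grandmother" (11 letters)
Left-to-right scan:
  (1) 'g' (letter)
  (2) 'r' (letter)
  (3) 'a' (letter)
  (4) 'n' (letter)
  (5) 'd' (letter)
  (6) 'm' (letter)
  (7) 'o' (letter)
  (8) 'th' (digraph)
  (9) 'e' (letter)
  (10) 'r' (letter)
Units from scan: 10
Sound units = 10 units


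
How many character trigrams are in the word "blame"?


Word: "blame" (length 5)
Number of 3-grams = length - 3 + 1 = 5 - 3 + 1
= 3


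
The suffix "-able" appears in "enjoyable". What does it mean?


Suffix: -able
Example: enjoyable = enjoy + -able
Meaning = capable of


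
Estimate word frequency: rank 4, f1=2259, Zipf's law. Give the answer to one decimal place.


Zipf's law: f(r) = f(1) / r
f(1) = 2259
f(4) = 2259 / 4
= 564.8 occurrences


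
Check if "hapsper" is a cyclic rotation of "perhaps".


Word: "perhaps", Candidate: "hapsper"
Method: check if candidate is substring of word+word
"perhapsperhaps" contains "hapsper"? Yes
Is rotation = Yes


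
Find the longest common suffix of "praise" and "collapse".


Word 1: "praise"
Word 2: "collapse"
Comparing from end:
  Pos -1: 'e' == 'e'
  Pos -2: 's' == 's'
  Pos -3: 'i' != 'p' (stop)
LCS = "se" (length 2)


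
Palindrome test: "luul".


Word: "luul"
Reversed: "luul"
Forward == Backward? luul == luul
Palindrome = Yes


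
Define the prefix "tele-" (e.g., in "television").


Prefix: tele-
Example: television = tele- + vision
Meaning = distant


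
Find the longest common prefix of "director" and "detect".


Word 1: "director"
Word 2: "detect"
Comparing from start:
  Pos 0: 'd' == 'd'
  Pos 1: 'i' != 'e' (stop)
LCP = "d" (length 1)


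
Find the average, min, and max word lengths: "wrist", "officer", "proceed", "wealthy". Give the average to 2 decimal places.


Lengths: "wrist"=5, "officer"=7, "proceed"=7, "wealthy"=7
Sum = 26, Count = 4
Average = 26/4 = 6.50
= avg=6.50, min=5, max=7


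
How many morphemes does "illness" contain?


Word: "illness"
Morphemes: ill | -ness
Each morpheme carries meaning
= 2 morphemes


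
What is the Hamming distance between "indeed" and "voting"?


Comparing character by character (same length = 6):
  Pos 0: 'i' vs 'v' !=
  Pos 1: 'n' vs 'o' !=
  Pos 2: 'd' vs 't' !=
  Pos 3: 'e' vs 'i' !=
  Pos 4: 'e' vs 'n' !=
  Pos 5: 'd' vs 'g' !=
Hamming distance = 6


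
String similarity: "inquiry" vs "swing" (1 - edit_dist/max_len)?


Word 1: "inquiry" (length 7)
Word 2: "swing" (length 5)
One optimal edit sequence:
  1. delete 'i'  (+1)
  2. delete 'n'  (+1)
  3. substitute 'q' -> 's'  (+1)
  4. substitute 'u' -> 'w'  (+1)
  5. keep 'i'
  6. substitute 'r' -> 'n'  (+1)
  7. substitute 'y' -> 'g'  (+1)
Edit distance = 6
Max length = max(7, 5) = 7
Similarity = 1 - 6/7
= 0.1429


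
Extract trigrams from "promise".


Word: "promise" (length 7)
Number of trigrams = 7 - 3 + 1 = 5
  Position 0: "pro"
  Position 1: "rom"
  Position 2: "omi"
  Position 3: "mis"
  Position 4: "ise"
Trigrams = "pro", "rom", "omi", "mis", "ise"


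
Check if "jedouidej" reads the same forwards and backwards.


Word: "jedouidej"
Reversed: "jediuodej"
Forward == Backward? jedouidej != jediuodej
Palindrome = No


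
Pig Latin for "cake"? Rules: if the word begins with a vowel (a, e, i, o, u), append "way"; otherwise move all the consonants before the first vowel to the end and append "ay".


Word: "cake"
Starts with consonant(s) → move to end, add 'ay'
Consonant cluster: "c"
Pig Latin = "akecay"


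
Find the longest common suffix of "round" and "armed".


Word 1: "round"
Word 2: "armed"
Comparing from end:
  Pos -1: 'd' == 'd'
  Pos -2: 'n' != 'e' (stop)
LCS = "d" (length 1)


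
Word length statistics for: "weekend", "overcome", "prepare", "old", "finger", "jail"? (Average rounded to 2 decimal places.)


Lengths: "weekend"=7, "overcome"=8, "prepare"=7, "old"=3, "finger"=6, "jail"=4
Sum = 35, Count = 6
Average = 35/6 = 5.83
= avg=5.83, min=3, max=8


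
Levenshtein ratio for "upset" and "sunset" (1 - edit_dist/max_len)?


Word 1: "upset" (length 5)
Word 2: "sunset" (length 6)
One optimal edit sequence:
  1. insert 's'  (+1)
  2. keep 'u'
  3. substitute 'p' -> 'n'  (+1)
  4. keep 's'
  5. keep 'e'
  6. keep 't'
Edit distance = 2
Max length = max(5, 6) = 6
Similarity = 1 - 2/6
= 0.6667


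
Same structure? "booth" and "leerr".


Pattern of "booth": [0, 1, 1, 2, 3]
Pattern of "leerr": [0, 1, 1, 2, 2]
Patterns do not match
Same pattern = No


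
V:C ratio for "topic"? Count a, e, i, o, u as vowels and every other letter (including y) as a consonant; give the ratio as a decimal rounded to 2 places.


Word: "topic"
Vowels (a,e,i,o,u): 2
Consonants: 3
Ratio = 2/3
= 0.67


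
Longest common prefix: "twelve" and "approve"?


Word 1: "twelve"
Word 2: "approve"
Comparing from start:
  Pos 0: 't' != 'a' (stop)
LCP = "" (length 0)


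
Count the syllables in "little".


Word: "little"
Syllable breakdown: lit-tle
Counting: 2 parts
= 2 syllables


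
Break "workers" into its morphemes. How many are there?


Word: "workers"
Morphemes: work + -er + -s
Each morpheme carries meaning
= 3 morphemes


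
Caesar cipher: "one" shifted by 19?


Word: "one"
Shift: 19
Each letter → (letter + shift) mod 26:
  'o' (14) + 19 = 7 → 'h'
  'n' (13) + 19 = 6 → 'g'
  'e' (4) + 19 = 23 → 'x'
Result = "hgx"


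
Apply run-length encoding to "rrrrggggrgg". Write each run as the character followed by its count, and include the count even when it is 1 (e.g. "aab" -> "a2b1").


String: "rrrrggggrgg"
Scanning for consecutive runs:
  'r' x 4
  'g' x 4
  'r' x 1
  'g' x 2
RLE = "r4g4r1g2"


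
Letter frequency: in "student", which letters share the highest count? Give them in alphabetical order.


Word: "student"
Letter counts:
  'd': 1
  'e': 1
  'n': 1
  's': 1
  't': 2
  'u': 1
Maximum count = 2
Most frequent = 't' (2 times each)


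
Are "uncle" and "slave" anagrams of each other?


Word 1: "uncle" → sorted: celnu
Word 2: "slave" → sorted: aelsv
Same letters? celnu != aelsv
Anagram = No


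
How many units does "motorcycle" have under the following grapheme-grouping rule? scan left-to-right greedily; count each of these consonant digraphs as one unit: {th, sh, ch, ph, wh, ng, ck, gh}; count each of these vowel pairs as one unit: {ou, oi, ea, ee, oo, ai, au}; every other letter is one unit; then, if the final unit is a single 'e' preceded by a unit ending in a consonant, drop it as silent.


Word: "motorcycle" (10 letters)
Left-to-right scan:
  (1) 'm' (letter)
  (2) 'o' (letter)
  (3) 't' (letter)
  (4) 'o' (letter)
  (5) 'r' (letter)
  (6) 'c' (letter)
  (7) 'y' (letter)
  (8) 'c' (letter)
  (9) 'l' (letter)
  (10) 'e' (letter)
Units from scan: 10
Final unit is 'e' after a consonant -> drop as silent (-1)
Sound units = 9 units


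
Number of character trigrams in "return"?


Word: "return" (length 6)
Number of 3-grams = length - 3 + 1 = 6 - 3 + 1
= 4


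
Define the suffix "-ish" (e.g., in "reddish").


Suffix: -ish
As in: reddish -> red + -ish, with a spelling change
Meaning = somewhat / having the qualities of


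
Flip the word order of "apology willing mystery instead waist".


Original: "apology willing mystery instead waist"
Words (1..n): apology | willing | mystery | instead | waist
Reversed (n..1): waist | instead | mystery | willing | apology
Result = "waist instead mystery willing apology"


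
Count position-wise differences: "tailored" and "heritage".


Comparing character by character (same length = 8):
  Pos 0: 't' vs 'h' !=
  Pos 1: 'a' vs 'e' !=
  Pos 2: 'i' vs 'r' !=
  Pos 3: 'l' vs 'i' !=
  Pos 4: 'o' vs 't' !=
  Pos 5: 'r' vs 'a' !=
  Pos 6: 'e' vs 'g' !=
  Pos 7: 'd' vs 'e' !=
Hamming distance = 8


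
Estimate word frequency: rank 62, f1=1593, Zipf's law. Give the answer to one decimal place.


Zipf's law: f(r) = f(1) / r
f(1) = 1593
f(62) = 1593 / 62
= 25.7 occurrences


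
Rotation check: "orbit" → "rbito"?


Word: "orbit", Candidate: "rbito"
Method: check if candidate is substring of word+word
"orbitorbit" contains "rbito"? Yes
Is rotation = Yes


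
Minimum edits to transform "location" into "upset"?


Word 1: "location" (length 8)
Word 2: "upset" (length 5)
One optimal edit sequence (insert/delete/substitute each cost 1):
  1. substitute 'l' -> 'u'  (+1)
  2. substitute 'o' -> 'p'  (+1)
  3. substitute 'c' -> 's'  (+1)
  4. substitute 'a' -> 'e'  (+1)
  5. keep 't'
  6. delete 'i'  (+1)
  7. delete 'o'  (+1)
  8. delete 'n'  (+1)
Total edit operations: 7
Edit distance = 7


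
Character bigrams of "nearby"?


Word: "nearby" (length 6)
Number of bigrams = 6 - 2 + 1 = 5
  Position 0: "ne"
  Position 1: "ea"
  Position 2: "ar"
  Position 3: "rb"
  Position 4: "by"
Bigrams = "ne", "ea", "ar", "rb", "by"


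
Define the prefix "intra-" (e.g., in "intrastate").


Prefix: intra-
Example: intrastate = intra- + state
Meaning = within


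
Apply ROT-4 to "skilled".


Word: "skilled"
Shift: 4
Each letter → (letter + shift) mod 26:
  's' (18) + 4 = 22 → 'w'
  'k' (10) + 4 = 14 → 'o'
  'i' (8) + 4 = 12 → 'm'
  'l' (11) + 4 = 15 → 'p'
  'l' (11) + 4 = 15 → 'p'
  'e' (4) + 4 = 8 → 'i'
  'd' (3) + 4 = 7 → 'h'
Result = "womppih"


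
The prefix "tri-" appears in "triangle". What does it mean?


Prefix: tri-
Example: triangle (tri- + angle)
Meaning = three


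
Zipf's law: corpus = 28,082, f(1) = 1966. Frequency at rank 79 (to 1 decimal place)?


Zipf's law: f(r) = f(1) / r
f(1) = 1966
f(79) = 1966 / 79
= 24.9 occurrences


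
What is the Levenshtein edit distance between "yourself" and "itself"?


Word 1: "yourself" (length 8)
Word 2: "itself" (length 6)
One optimal edit sequence (insert/delete/substitute each cost 1):
  1. delete 'y'  (+1)
  2. delete 'o'  (+1)
  3. substitute 'u' -> 'i'  (+1)
  4. substitute 'r' -> 't'  (+1)
  5. keep 's'
  6. keep 'e'
  7. keep 'l'
  8. keep 'f'
Total edit operations: 4
Edit distance = 4


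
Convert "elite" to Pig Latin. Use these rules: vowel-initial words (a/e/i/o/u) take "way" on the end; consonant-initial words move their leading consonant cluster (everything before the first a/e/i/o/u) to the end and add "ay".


Word: "elite"
Starts with vowel → add 'way'
Pig Latin = "eliteway"


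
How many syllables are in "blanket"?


Word: "blanket"
Syllable breakdown: blan | ket
Counting: 2 parts
= 2 syllables


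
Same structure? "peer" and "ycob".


Pattern of "peer": [0, 1, 1, 2]
Pattern of "ycob": [0, 1, 2, 3]
Patterns do not match
Same pattern = No


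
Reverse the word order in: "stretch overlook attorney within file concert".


Original: "stretch overlook attorney within file concert"
Words (1..n): stretch | overlook | attorney | within | file | concert
Reversed (n..1): concert | file | within | attorney | overlook | stretch
Result = "concert file within attorney overlook stretch"


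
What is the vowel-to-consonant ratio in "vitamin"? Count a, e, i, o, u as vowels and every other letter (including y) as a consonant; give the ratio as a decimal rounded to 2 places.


Word: "vitamin"
Vowels (a,e,i,o,u): 3
Consonants: 4
Ratio = 3/4
= 0.75


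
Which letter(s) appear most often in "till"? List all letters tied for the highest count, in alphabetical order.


Word: "till"
Letter counts:
  'i': 1
  'l': 2
  't': 1
Maximum count = 2
Most frequent = 'l' (2 times each)


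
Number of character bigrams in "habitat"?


Word: "habitat" (length 7)
Number of 2-grams = length - 2 + 1 = 7 - 2 + 1
= 6


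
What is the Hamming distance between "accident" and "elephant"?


Comparing character by character (same length = 8):
  Pos 0: 'a' vs 'e' !=
  Pos 1: 'c' vs 'l' !=
  Pos 2: 'c' vs 'e' !=
  Pos 3: 'i' vs 'p' !=
  Pos 4: 'd' vs 'h' !=
  Pos 5: 'e' vs 'a' !=
  Pos 6: 'n' vs 'n' =
  Pos 7: 't' vs 't' =
Hamming distance = 6


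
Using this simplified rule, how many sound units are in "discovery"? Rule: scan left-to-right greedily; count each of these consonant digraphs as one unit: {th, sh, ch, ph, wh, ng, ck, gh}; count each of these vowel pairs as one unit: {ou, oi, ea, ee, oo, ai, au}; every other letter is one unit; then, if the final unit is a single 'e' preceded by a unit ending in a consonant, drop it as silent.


Word: "discovery" (9 letters)
Left-to-right scan:
  (1) 'd' (letter)
  (2) 'i' (letter)
  (3) 's' (letter)
  (4) 'c' (letter)
  (5) 'o' (letter)
  (6) 'v' (letter)
  (7) 'e' (letter)
  (8) 'r' (letter)
  (9) 'y' (letter)
Units from scan: 9
Sound units = 9 units


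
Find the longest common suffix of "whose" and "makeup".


Word 1: "whose"
Word 2: "makeup"
Comparing from end:
  Pos -1: 'e' != 'p' (stop)
LCS = "" (length 0)


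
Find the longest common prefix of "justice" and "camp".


Word 1: "justice"
Word 2: "camp"
Comparing from start:
  Pos 0: 'j' != 'c' (stop)
LCP = "" (length 0)


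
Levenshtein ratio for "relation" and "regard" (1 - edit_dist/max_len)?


Word 1: "relation" (length 8)
Word 2: "regard" (length 6)
One optimal edit sequence:
  1. keep 'r'
  2. keep 'e'
  3. substitute 'l' -> 'g'  (+1)
  4. keep 'a'
  5. delete 't'  (+1)
  6. delete 'i'  (+1)
  7. substitute 'o' -> 'r'  (+1)
  8. substitute 'n' -> 'd'  (+1)
Edit distance = 5
Max length = max(8, 6) = 8
Similarity = 1 - 5/8
= 0.3750


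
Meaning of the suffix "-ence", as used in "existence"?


Suffix: -ence
Example: existence = exist + -ence
Meaning = state of


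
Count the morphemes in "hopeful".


Word: "hopeful"
Morphemes: hope | -ful
Each morpheme carries meaning
= 2 morphemes


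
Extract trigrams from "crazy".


Word: "crazy" (length 5)
Number of trigrams = 5 - 3 + 1 = 3
  Position 0: "cra"
  Position 1: "raz"
  Position 2: "azy"
Trigrams = "cra", "raz", "azy"


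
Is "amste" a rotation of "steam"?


Word: "steam", Candidate: "amste"
Method: check if candidate is substring of word+word
"steamsteam" contains "amste"? Yes
Is rotation = Yes


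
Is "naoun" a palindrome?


Word: "naoun"
Reversed: "nuoan"
Forward == Backward? naoun != nuoan
Palindrome = No


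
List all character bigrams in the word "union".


Word: "union" (length 5)
Number of bigrams = 5 - 2 + 1 = 4
  Position 0: "un"
  Position 1: "ni"
  Position 2: "io"
  Position 3: "on"
Bigrams = "un", "ni", "io", "on"


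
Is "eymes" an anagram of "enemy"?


Word 1: "enemy" → sorted: eemny
Word 2: "eymes" → sorted: eemsy
Same letters? eemny != eemsy
Anagram = No


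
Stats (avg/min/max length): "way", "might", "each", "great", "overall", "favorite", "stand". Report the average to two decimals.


Lengths: "way"=3, "might"=5, "each"=4, "great"=5, "overall"=7, "favorite"=8, "stand"=5
Sum = 37, Count = 7
Average = 37/7 = 5.29
= avg=5.29, min=3, max=8


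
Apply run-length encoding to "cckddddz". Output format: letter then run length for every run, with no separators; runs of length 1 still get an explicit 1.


String: "cckddddz"
Scanning for consecutive runs:
  'c' x 2
  'k' x 1
  'd' x 4
  'z' x 1
RLE = "c2k1d4z1"


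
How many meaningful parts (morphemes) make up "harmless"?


Word: "harmless"
Morphemes: harm | -less
Each morpheme carries meaning
= 2 morphemes


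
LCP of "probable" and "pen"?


Word 1: "probable"
Word 2: "pen"
Comparing from start:
  Pos 0: 'p' == 'p'
  Pos 1: 'r' != 'e' (stop)
LCP = "p" (length 1)


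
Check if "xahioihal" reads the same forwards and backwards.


Word: "xahioihal"
Reversed: "lahioihax"
Forward == Backward? xahioihal != lahioihax
Palindrome = No


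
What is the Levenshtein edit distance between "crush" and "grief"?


Word 1: "crush" (length 5)
Word 2: "grief" (length 5)
One optimal edit sequence (insert/delete/substitute each cost 1):
  1. substitute 'c' -> 'g'  (+1)
  2. keep 'r'
  3. substitute 'u' -> 'i'  (+1)
  4. substitute 's' -> 'e'  (+1)
  5. substitute 'h' -> 'f'  (+1)
Total edit operations: 4
Edit distance = 4


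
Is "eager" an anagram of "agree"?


Word 1: "agree" → sorted: aeegr
Word 2: "eager" → sorted: aeegr
Same letters? aeegr == aeegr
Anagram = Yes


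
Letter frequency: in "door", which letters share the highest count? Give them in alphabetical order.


Word: "door"
Letter counts:
  'd': 1
  'o': 2
  'r': 1
Maximum count = 2
Most frequent = 'o' (2 times each)


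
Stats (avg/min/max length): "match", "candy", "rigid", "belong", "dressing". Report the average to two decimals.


Lengths: "match"=5, "candy"=5, "rigid"=5, "belong"=6, "dressing"=8
Sum = 29, Count = 5
Average = 29/5 = 5.80
= avg=5.80, min=5, max=8


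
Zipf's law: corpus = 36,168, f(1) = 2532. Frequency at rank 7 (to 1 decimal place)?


Zipf's law: f(r) = f(1) / r
f(1) = 2532
f(7) = 2532 / 7
= 361.7 occurrences


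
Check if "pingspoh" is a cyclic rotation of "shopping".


Word: "shopping", Candidate: "pingspoh"
Method: check if candidate is substring of word+word
"shoppingshopping" contains "pingspoh"? No
Is rotation = No


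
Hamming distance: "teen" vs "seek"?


Comparing character by character (same length = 4):
  Pos 0: 't' vs 's' !=
  Pos 1: 'e' vs 'e' =
  Pos 2: 'e' vs 'e' =
  Pos 3: 'n' vs 'k' !=
Hamming distance = 2


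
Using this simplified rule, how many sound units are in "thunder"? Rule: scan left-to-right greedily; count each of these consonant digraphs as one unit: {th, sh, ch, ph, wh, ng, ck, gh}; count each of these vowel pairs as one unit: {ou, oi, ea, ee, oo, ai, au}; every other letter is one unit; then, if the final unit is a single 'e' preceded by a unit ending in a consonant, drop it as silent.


Word: "thunder" (7 letters)
Left-to-right scan:
  1. 'th' (digraph)
  2. 'u' (letter)
  3. 'n' (letter)
  4. 'd' (letter)
  5. 'e' (letter)
  6. 'r' (letter)
Units from scan: 6
Sound units = 6 units


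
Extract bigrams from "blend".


Word: "blend" (length 5)
Number of bigrams = 5 - 2 + 1 = 4
  Position 0: "bl"
  Position 1: "le"
  Position 2: "en"
  Position 3: "nd"
Bigrams = "bl", "le", "en", "nd"


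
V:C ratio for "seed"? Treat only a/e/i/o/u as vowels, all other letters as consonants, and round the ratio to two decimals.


Word: "seed"
Vowels (a,e,i,o,u): 2
Consonants: 2
Ratio = 2/2
= 1.00


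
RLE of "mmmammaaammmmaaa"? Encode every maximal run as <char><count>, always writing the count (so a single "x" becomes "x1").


String: "mmmammaaammmmaaa"
Scanning for consecutive runs:
  'm' x 3
  'a' x 1
  'm' x 2
  'a' x 3
  'm' x 4
  'a' x 3
RLE = "m3a1m2a3m4a3"


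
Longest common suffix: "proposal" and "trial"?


Word 1: "proposal"
Word 2: "trial"
Comparing from end:
  Pos -1: 'l' == 'l'
  Pos -2: 'a' == 'a'
  Pos -3: 's' != 'i' (stop)
LCS = "al" (length 2)


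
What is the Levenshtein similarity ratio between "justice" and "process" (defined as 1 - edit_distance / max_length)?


Word 1: "justice" (length 7)
Word 2: "process" (length 7)
One optimal edit sequence:
  1. substitute 'j' -> 'p'  (+1)
  2. substitute 'u' -> 'r'  (+1)
  3. substitute 's' -> 'o'  (+1)
  4. substitute 't' -> 'c'  (+1)
  5. substitute 'i' -> 'e'  (+1)
  6. substitute 'c' -> 's'  (+1)
  7. substitute 'e' -> 's'  (+1)
Edit distance = 7
Max length = max(7, 7) = 7
Similarity = 1 - 7/7
= 0.0000


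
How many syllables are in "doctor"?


Word: "doctor"
Syllable breakdown: doc / tor
Counting: 2 parts
= 2 syllables


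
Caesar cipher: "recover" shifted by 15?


Word: "recover"
Shift: 15
Each letter → (letter + shift) mod 26:
  'r' (17) + 15 = 6 → 'g'
  'e' (4) + 15 = 19 → 't'
  'c' (2) + 15 = 17 → 'r'
  'o' (14) + 15 = 3 → 'd'
  'v' (21) + 15 = 10 → 'k'
  'e' (4) + 15 = 19 → 't'
  'r' (17) + 15 = 6 → 'g'
Result = "gtrdktg"


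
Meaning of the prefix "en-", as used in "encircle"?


Prefix: en-
As in: encircle -> en- + circle
Meaning = cause to / put into


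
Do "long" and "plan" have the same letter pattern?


Pattern of "long": [0, 1, 2, 3]
Pattern of "plan": [0, 1, 2, 3]
Patterns match
Same pattern = Yes


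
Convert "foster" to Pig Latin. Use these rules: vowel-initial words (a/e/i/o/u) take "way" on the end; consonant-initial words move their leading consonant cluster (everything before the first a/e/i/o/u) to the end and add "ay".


Word: "foster"
Starts with consonant(s) → move to end, add 'ay'
Consonant cluster: "f"
Pig Latin = "osterfay"


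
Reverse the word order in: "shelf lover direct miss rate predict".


Original: "shelf lover direct miss rate predict"
Words (1..n): shelf | lover | direct | miss | rate | predict
Reversed (n..1): predict | rate | miss | direct | lover | shelf
Result = "predict rate miss direct lover shelf"


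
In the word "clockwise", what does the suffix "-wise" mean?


Suffix: -wise
Example: clockwise = clock + -wise
Meaning = in the manner of


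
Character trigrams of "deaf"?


Word: "deaf" (length 4)
Number of trigrams = 4 - 3 + 1 = 2
  Position 0: "dea"
  Position 1: "eaf"
Trigrams = "dea", "eaf"


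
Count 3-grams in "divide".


Word: "divide" (length 6)
Number of 3-grams = length - 3 + 1 = 6 - 3 + 1
= 4


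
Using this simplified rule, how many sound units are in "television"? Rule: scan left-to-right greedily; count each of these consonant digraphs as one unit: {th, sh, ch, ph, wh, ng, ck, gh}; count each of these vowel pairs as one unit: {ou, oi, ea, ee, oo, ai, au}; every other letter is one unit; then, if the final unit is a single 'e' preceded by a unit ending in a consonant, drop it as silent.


Word: "television" (10 letters)
Left-to-right scan:
  (1) 't' (letter)
  (2) 'e' (letter)
  (3) 'l' (letter)
  (4) 'e' (letter)
  (5) 'v' (letter)
  (6) 'i' (letter)
  (7) 's' (letter)
  (8) 'i' (letter)
  (9) 'o' (letter)
  (10) 'n' (letter)
Units from scan: 10
Sound units = 10 units


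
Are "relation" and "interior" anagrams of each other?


Word 1: "relation" → sorted: aeilnort
Word 2: "interior" → sorted: eiinorrt
Same letters? aeilnort != eiinorrt
Anagram = No


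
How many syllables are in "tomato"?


Word: "tomato"
Syllable breakdown: to-ma-to
Counting: 3 parts
= 3 syllables


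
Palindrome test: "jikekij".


Word: "jikekij"
Reversed: "jikekij"
Forward == Backward? jikekij == jikekij
Palindrome = Yes


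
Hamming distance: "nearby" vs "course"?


Comparing character by character (same length = 6):
  Pos 0: 'n' vs 'c' !=
  Pos 1: 'e' vs 'o' !=
  Pos 2: 'a' vs 'u' !=
  Pos 3: 'r' vs 'r' =
  Pos 4: 'b' vs 's' !=
  Pos 5: 'y' vs 'e' !=
Hamming distance = 5


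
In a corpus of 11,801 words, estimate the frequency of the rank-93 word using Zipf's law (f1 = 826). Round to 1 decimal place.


Zipf's law: f(r) = f(1) / r
f(1) = 826
f(93) = 826 / 93
= 8.9 occurrences


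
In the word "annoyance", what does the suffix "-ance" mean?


Suffix: -ance
Example: annoyance (annoy + -ance)
Meaning = state of


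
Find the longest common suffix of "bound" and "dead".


Word 1: "bound"
Word 2: "dead"
Comparing from end:
  Pos -1: 'd' == 'd'
  Pos -2: 'n' != 'a' (stop)
LCS = "d" (length 1)


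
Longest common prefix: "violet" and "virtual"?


Word 1: "violet"
Word 2: "virtual"
Comparing from start:
  Pos 0: 'v' == 'v'
  Pos 1: 'i' == 'i'
  Pos 2: 'o' != 'r' (stop)
LCP = "vi" (length 2)


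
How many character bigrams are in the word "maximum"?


Word: "maximum" (length 7)
Number of 2-grams = length - 2 + 1 = 7 - 2 + 1
= 6


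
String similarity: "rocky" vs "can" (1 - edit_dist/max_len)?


Word 1: "rocky" (length 5)
Word 2: "can" (length 3)
One optimal edit sequence:
  1. delete 'r'  (+1)
  2. delete 'o'  (+1)
  3. keep 'c'
  4. substitute 'k' -> 'a'  (+1)
  5. substitute 'y' -> 'n'  (+1)
Edit distance = 4
Max length = max(5, 3) = 5
Similarity = 1 - 4/5
= 0.2000


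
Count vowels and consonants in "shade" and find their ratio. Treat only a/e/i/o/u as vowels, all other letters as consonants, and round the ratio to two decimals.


Word: "shade"
Vowels (a,e,i,o,u): 2
Consonants: 3
Ratio = 2/3
= 0.67


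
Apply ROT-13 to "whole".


Word: "whole"
Shift: 13
Each letter → (letter + shift) mod 26:
  'w' (22) + 13 = 9 → 'j'
  'h' (7) + 13 = 20 → 'u'
  'o' (14) + 13 = 1 → 'b'
  'l' (11) + 13 = 24 → 'y'
  'e' (4) + 13 = 17 → 'r'
Result = "jubyr"


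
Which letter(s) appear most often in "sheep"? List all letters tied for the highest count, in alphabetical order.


Word: "sheep"
Letter counts:
  'e': 2
  'h': 1
  'p': 1
  's': 1
Maximum count = 2
Most frequent = 'e' (2 times each)


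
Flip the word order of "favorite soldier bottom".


Original: "favorite soldier bottom"
Words (1..n): favorite | soldier | bottom
Reversed (n..1): bottom | soldier | favorite
Result = "bottom soldier favorite"


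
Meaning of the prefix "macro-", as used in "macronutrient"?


Prefix: macro-
Example: macronutrient = macro- + nutrient
Meaning = large


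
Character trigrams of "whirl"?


Word: "whirl" (length 5)
Number of trigrams = 5 - 3 + 1 = 3
  Position 0: "whi"
  Position 1: "hir"
  Position 2: "irl"
Trigrams = "whi", "hir", "irl"


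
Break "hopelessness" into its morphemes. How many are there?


Word: "hopelessness"
Morphemes: hope / -less / -ness
Each morpheme carries meaning
= 3 morphemes


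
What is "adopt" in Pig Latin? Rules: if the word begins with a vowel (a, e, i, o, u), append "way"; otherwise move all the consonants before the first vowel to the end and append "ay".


Word: "adopt"
Starts with vowel → add 'way'
Pig Latin = "adoptway"


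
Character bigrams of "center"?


Word: "center" (length 6)
Number of bigrams = 6 - 2 + 1 = 5
  Position 0: "ce"
  Position 1: "en"
  Position 2: "nt"
  Position 3: "te"
  Position 4: "er"
Bigrams = "ce", "en", "nt", "te", "er"


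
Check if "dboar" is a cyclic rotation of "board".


Word: "board", Candidate: "dboar"
Method: check if candidate is substring of word+word
"boardboard" contains "dboar"? Yes
Is rotation = Yes


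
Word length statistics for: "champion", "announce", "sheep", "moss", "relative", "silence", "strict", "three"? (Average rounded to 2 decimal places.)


Lengths: "champion"=8, "announce"=8, "sheep"=5, "moss"=4, "relative"=8, "silence"=7, "strict"=6, "three"=5
Sum = 51, Count = 8
Average = 51/8 = 6.38
= avg=6.38, min=4, max=8
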